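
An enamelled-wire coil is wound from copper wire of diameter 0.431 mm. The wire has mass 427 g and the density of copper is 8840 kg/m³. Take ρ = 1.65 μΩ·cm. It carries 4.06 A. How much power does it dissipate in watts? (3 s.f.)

617 W

ρ = 1.65 μΩ·cm = 1.65×10^-8 Ω·m
A = π(d/2)² = π(2.1550e-04 m)² = 1.4590e-07 m²
L = m/(density·A) = 0.427/(8840×1.4590e-07) = 331.1 m
R = ρL/A = (1.65×10^-8)(331.1)/(1.4590e-07) = 37.44 Ω
P = I²R = (4.06)² × 37.44 = 617 W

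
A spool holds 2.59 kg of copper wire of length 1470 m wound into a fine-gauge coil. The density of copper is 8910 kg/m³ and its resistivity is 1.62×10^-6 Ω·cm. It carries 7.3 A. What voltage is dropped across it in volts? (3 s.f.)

879 V

ρ = 1.62×10^-6 Ω·cm = 1.62×10^-8 Ω·m
A = m/(density·L) = 2.59/(8910×1470) = 1.9774e-07 m²
R = ρL/A = (1.62×10^-8)(1470)/(1.9774e-07) = 120.4 Ω
V = IR = 7.3 × 120.4 = 879 V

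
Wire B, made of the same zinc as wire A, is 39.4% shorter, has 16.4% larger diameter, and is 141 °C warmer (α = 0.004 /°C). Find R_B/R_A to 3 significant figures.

R ∝ ρL/d² with ρ ∝ (1+αΔT), so R_B/R_A = (1 − 39.4/100) × (1 + 16.4/100)⁻² × (1 + 0.004×141)
= 0.606 × 0.7381 × 1.564 = 0.700

0.700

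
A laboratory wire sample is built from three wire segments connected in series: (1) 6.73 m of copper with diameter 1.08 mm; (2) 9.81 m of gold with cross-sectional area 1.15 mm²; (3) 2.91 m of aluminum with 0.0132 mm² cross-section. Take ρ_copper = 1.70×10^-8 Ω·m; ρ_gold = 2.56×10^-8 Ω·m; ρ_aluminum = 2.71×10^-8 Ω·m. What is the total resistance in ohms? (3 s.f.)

6.32 Ω

Seg 1: A = π(d/2)² = π(5.4000e-04 m)² = 9.161e-07 m²
R_1 = (1.70×10^-8)(6.73)/(9.161e-07) = 0.1249 Ω
Seg 2: A = 1.15 mm² = 1.150e-06 m²
R_2 = (2.56×10^-8)(9.81)/(1.150e-06) = 0.2184 Ω
Seg 3: A = 0.0132 mm² = 1.320e-08 m²
R_3 = (2.71×10^-8)(2.91)/(1.320e-08) = 5.974 Ω
R_total = R_1 + R_2 + R_3 = 6.32 Ω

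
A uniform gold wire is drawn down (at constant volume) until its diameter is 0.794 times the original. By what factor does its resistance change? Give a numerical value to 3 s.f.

2.52

Volume constant ⇒ L' = L/r² with r = 0.794. R' = ρL'/A' = ρ(L/r²)/(πr²d₀²/4) = R/r⁴.
Factor = 2.52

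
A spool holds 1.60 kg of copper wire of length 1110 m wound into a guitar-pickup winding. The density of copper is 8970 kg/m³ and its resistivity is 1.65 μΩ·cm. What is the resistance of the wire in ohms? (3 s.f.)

114 Ω

ρ = 1.65 μΩ·cm = 1.65×10^-8 Ω·m
A = m/(density·L) = 1.6/(8970×1110) = 1.6070e-07 m²
R = ρL/A = (1.65×10^-8)(1110)/(1.6070e-07) = 114 Ω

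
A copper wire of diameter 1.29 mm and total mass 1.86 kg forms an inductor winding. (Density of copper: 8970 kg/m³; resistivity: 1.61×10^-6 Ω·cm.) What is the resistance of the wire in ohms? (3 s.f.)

ρ = 1.61×10^-6 Ω·cm = 1.61×10^-8 Ω·m
A = π(d/2)² = π(6.4500e-04 m)² = 1.3070e-06 m²
L = m/(density·A) = 1.86/(8970×1.3070e-06) = 158.7 m
R = ρL/A = (1.61×10^-8)(158.7)/(1.3070e-06) = 1.95 Ω

1.95 Ω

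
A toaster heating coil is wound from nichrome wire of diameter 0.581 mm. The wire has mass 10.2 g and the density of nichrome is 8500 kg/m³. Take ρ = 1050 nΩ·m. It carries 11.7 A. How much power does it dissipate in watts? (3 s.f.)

ρ = 1050 nΩ·m = 1.05×10^-6 Ω·m
A = π(d/2)² = π(2.9050e-04 m)² = 2.6512e-07 m²
L = m/(density·A) = 0.0102/(8500×2.6512e-07) = 4.526 m
R = ρL/A = (1.05×10^-6)(4.526)/(2.6512e-07) = 17.93 Ω
P = I²R = (11.7)² × 17.93 = 2450 W

2450 W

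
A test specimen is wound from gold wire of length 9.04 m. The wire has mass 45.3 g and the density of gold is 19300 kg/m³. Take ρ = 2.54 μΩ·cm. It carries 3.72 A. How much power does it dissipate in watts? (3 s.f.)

ρ = 2.54 μΩ·cm = 2.54×10^-8 Ω·m
A = m/(density·L) = 0.0453/(19300×9.04) = 2.5964e-07 m²
R = ρL/A = (2.54×10^-8)(9.04)/(2.5964e-07) = 0.8844 Ω
P = I²R = (3.72)² × 0.8844 = 12.2 W

12.2 W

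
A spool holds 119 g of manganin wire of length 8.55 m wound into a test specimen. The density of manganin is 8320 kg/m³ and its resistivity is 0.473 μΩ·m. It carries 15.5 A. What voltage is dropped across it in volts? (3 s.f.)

ρ = 0.473 μΩ·m = 4.73×10^-7 Ω·m
A = m/(density·L) = 0.119/(8320×8.55) = 1.6729e-06 m²
R = ρL/A = (4.73×10^-7)(8.55)/(1.6729e-06) = 2.418 Ω
V = IR = 15.5 × 2.418 = 37.5 V

37.5 V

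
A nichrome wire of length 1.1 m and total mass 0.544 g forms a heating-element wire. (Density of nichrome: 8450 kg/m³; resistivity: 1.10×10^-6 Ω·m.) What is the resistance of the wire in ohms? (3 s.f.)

20.7 Ω

A = m/(density·L) = 5.440×10^-4/(8450×1.1) = 5.8526e-08 m²
R = ρL/A = (1.10×10^-6)(1.1)/(5.8526e-08) = 20.7 Ω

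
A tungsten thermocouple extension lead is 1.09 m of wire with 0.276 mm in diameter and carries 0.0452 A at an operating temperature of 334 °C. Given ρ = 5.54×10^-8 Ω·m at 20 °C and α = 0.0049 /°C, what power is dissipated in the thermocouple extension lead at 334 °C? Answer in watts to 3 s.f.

A = π(d/2)² = π(1.3800e-04 m)² = 5.983e-08 m²
R₍20₎ = ρL/A = (5.54×10^-8)(1.09)/(5.983e-08) = 1.009 Ω
R₍334₎ = R₍20₎(1 + αΔT) = 1.009 × (1 + 0.0049×314) = 2.562 Ω
P = I²R = (0.0452)² × 2.562 = 0.00523 W

0.00523 W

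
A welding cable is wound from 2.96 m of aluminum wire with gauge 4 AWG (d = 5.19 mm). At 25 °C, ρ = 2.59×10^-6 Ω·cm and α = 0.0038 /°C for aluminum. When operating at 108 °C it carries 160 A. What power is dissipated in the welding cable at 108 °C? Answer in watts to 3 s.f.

ρ = 2.59×10^-6 Ω·cm = 2.59×10^-8 Ω·m
A = π(5.19/2 mm)² = π(2.5950e-03 m)² = 2.116e-05 m²
R₍25₎ = ρL/A = (2.59×10^-8)(2.96)/(2.116e-05) = 0.003624 Ω
R₍108₎ = R₍25₎(1 + αΔT) = 0.003624 × (1 + 0.0038×83) = 0.004767 Ω
P = I²R = (160)² × 0.004767 = 122 W

122 W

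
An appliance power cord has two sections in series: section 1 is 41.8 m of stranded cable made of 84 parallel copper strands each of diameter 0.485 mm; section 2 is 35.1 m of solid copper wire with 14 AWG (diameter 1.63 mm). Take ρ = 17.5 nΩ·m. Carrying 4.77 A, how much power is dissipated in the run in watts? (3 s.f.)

7.77 W

ρ = 17.5 nΩ·m = 1.75×10^-8 Ω·m
Section 1: A_strand = π(2.4250e-04)² = 1.847e-07 m²; R₁ = ρL/(N·A_s) = (1.75×10^-8)(41.8)/(84×1.847e-07) = 0.04714 Ω
Section 2: A = π(1.63/2 mm)² = π(8.1500e-04 m)² = 2.087e-06 m²
R₂ = (1.75×10^-8)(35.1)/(2.087e-06) = 0.2944 Ω
R = R₁ + R₂ = 0.3415 Ω
P = I²R = (4.77)² × 0.3415 = 7.77 W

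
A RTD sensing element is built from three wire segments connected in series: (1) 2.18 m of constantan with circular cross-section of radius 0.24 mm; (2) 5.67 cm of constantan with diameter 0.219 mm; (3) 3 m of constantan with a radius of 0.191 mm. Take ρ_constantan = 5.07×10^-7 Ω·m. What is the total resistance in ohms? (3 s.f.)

20.1 Ω

Seg 1: A = πr² = π(2.4000e-04 m)² = 1.810e-07 m²
R_1 = (5.07×10^-7)(2.18)/(1.810e-07) = 6.108 Ω
Seg 2: A = π(d/2)² = π(1.0950e-04 m)² = 3.767e-08 m²
R_2 = (5.07×10^-7)(0.0567)/(3.767e-08) = 0.7632 Ω
Seg 3: A = πr² = π(1.9100e-04 m)² = 1.146e-07 m²
R_3 = (5.07×10^-7)(3)/(1.146e-07) = 13.27 Ω
R_total = R_1 + R_2 + R_3 = 20.1 Ω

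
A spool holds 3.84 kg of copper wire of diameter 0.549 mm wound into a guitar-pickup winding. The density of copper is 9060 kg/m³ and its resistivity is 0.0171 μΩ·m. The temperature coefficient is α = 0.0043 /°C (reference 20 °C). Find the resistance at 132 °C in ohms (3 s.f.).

ρ = 0.0171 μΩ·m = 1.71×10^-8 Ω·m
A = π(d/2)² = π(2.7450e-04 m)² = 2.3672e-07 m²
L = m/(density·A) = 3.84/(9060×2.3672e-07) = 1790 m
R = ρL/A = (1.71×10^-8)(1790)/(2.3672e-07) = 129.3 Ω
R(132 °C) = 129.3 × (1 + 0.0043×112) = 192 Ω

192 Ω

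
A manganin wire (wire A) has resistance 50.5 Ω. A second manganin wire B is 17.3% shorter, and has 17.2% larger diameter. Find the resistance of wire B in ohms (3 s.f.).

R ∝ L/d², so R_B/R_A = (1 − 17.3/100) × (1 + 17.2/100)⁻²
= 0.827 × 0.728 = 0.6021
R_B = 0.6021 × 50.5 = 30.4 Ω

30.4 Ω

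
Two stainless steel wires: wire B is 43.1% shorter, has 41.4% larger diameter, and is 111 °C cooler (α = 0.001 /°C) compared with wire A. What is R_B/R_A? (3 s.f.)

R ∝ ρL/d² with ρ ∝ (1+αΔT), so R_B/R_A = (1 − 43.1/100) × (1 + 41.4/100)⁻² × (1 − 0.001×111)
= 0.569 × 0.5001 × 0.889 = 0.253

0.253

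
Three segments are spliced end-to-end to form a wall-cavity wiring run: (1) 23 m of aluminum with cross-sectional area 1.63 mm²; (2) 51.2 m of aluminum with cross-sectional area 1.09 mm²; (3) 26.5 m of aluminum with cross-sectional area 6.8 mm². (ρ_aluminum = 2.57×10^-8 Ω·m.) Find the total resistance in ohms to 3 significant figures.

Seg 1: A = 1.63 mm² = 1.630e-06 m²
R_1 = (2.57×10^-8)(23)/(1.630e-06) = 0.3626 Ω
Seg 2: A = 1.09 mm² = 1.090e-06 m²
R_2 = (2.57×10^-8)(51.2)/(1.090e-06) = 1.207 Ω
Seg 3: A = 6.8 mm² = 6.800e-06 m²
R_3 = (2.57×10^-8)(26.5)/(6.800e-06) = 0.1002 Ω
R_total = R_1 + R_2 + R_3 = 1.67 Ω

1.67 Ω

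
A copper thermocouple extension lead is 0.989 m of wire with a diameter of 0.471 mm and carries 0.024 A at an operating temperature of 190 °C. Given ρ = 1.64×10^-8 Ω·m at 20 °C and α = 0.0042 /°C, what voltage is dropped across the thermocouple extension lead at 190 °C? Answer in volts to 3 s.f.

0.00383 V

A = π(d/2)² = π(2.3550e-04 m)² = 1.742e-07 m²
R₍20₎ = ρL/A = (1.64×10^-8)(0.989)/(1.742e-07) = 0.09309 Ω
R₍190₎ = R₍20₎(1 + αΔT) = 0.09309 × (1 + 0.0042×170) = 0.1596 Ω
V = IR = 0.024 × 0.1596 = 0.00383 V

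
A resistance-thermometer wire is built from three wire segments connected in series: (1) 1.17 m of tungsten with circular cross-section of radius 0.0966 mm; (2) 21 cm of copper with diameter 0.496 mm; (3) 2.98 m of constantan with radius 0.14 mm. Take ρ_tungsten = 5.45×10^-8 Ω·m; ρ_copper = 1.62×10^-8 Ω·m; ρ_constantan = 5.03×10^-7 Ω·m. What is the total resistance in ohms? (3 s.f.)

26.5 Ω

Seg 1: A = πr² = π(9.6600e-05 m)² = 2.932e-08 m²
R_1 = (5.45×10^-8)(1.17)/(2.932e-08) = 2.175 Ω
Seg 2: A = π(d/2)² = π(2.4800e-04 m)² = 1.932e-07 m²
R_2 = (1.62×10^-8)(0.21)/(1.932e-07) = 0.01761 Ω
Seg 3: A = πr² = π(1.4000e-04 m)² = 6.158e-08 m²
R_3 = (5.03×10^-7)(2.98)/(6.158e-08) = 24.34 Ω
R_total = R_1 + R_2 + R_3 = 26.5 Ω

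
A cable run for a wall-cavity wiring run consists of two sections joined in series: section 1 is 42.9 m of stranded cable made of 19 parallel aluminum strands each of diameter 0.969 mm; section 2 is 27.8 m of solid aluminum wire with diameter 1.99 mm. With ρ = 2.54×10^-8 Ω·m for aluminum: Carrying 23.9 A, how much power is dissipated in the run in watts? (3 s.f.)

174 W

Section 1: A_strand = π(4.8450e-04)² = 7.375e-07 m²; R₁ = ρL/(N·A_s) = (2.54×10^-8)(42.9)/(19×7.375e-07) = 0.07777 Ω
Section 2: A = π(d/2)² = π(9.9500e-04 m)² = 3.110e-06 m²
R₂ = (2.54×10^-8)(27.8)/(3.110e-06) = 0.227 Ω
R = R₁ + R₂ = 0.3048 Ω
P = I²R = (23.9)² × 0.3048 = 174 W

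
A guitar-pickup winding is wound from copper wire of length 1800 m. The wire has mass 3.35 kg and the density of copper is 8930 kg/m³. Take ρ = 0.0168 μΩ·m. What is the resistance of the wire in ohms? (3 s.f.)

ρ = 0.0168 μΩ·m = 1.68×10^-8 Ω·m
A = m/(density·L) = 3.35/(8930×1800) = 2.0841e-07 m²
R = ρL/A = (1.68×10^-8)(1800)/(2.0841e-07) = 145 Ω

145 Ω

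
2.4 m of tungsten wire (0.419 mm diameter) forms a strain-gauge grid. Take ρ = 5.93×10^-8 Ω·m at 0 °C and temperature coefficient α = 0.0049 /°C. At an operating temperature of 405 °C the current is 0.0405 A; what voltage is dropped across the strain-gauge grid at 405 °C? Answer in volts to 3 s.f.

0.125 V

A = π(d/2)² = π(2.0950e-04 m)² = 1.379e-07 m²
R₍0₎ = ρL/A = (5.93×10^-8)(2.4)/(1.379e-07) = 1.032 Ω
R₍405₎ = R₍0₎(1 + αΔT) = 1.032 × (1 + 0.0049×405) = 3.08 Ω
V = IR = 0.0405 × 3.08 = 0.125 V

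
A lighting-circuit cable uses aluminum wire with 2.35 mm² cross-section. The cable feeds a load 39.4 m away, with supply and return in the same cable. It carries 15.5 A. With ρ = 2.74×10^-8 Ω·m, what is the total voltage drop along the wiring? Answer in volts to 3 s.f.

A = 2.35 mm² = 2.350e-06 m²
Total conductor length (both ways) L = 2 × 39.4 = 78.8 m
R = ρL/A = (2.74×10^-8)(78.8)/(2.350e-06) = 0.9188 Ω
V = IR = 15.5 × 0.9188 = 14.2 V

14.2 V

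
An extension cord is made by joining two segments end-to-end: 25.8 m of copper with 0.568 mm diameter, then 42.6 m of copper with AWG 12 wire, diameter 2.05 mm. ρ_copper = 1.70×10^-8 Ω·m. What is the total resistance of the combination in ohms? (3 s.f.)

1.95 Ω

Segment 1: A = π(d/2)² = π(2.8400e-04 m)² = 2.534e-07 m²
R₁ = ρL/A = (1.70×10^-8)(25.8)/(2.534e-07) = 1.731 Ω
Segment 2: A = π(2.05/2 mm)² = π(1.0250e-03 m)² = 3.301e-06 m²
R₂ = (1.70×10^-8)(42.6)/(3.301e-06) = 0.2194 Ω
R = R₁ + R₂ = 1.95 Ω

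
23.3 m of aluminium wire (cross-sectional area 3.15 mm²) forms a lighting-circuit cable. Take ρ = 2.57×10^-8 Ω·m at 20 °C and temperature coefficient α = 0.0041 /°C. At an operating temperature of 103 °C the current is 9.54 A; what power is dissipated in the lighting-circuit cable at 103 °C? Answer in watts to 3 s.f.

A = 3.15 mm² = 3.150e-06 m²
R₍20₎ = ρL/A = (2.57×10^-8)(23.3)/(3.150e-06) = 0.1901 Ω
R₍103₎ = R₍20₎(1 + αΔT) = 0.1901 × (1 + 0.0041×83) = 0.2548 Ω
P = I²R = (9.54)² × 0.2548 = 23.2 W

23.2 W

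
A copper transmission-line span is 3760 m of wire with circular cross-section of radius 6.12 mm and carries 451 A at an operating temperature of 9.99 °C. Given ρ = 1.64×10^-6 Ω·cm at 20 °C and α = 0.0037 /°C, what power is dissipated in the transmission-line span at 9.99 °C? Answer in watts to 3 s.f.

ρ = 1.64×10^-6 Ω·cm = 1.64×10^-8 Ω·m
A = πr² = π(6.1200e-03 m)² = 1.177e-04 m²
R₍20₎ = ρL/A = (1.64×10^-8)(3760)/(1.177e-04) = 0.5241 Ω
R₍9.99₎ = R₍20₎(1 + αΔT) = 0.5241 × (1 + 0.0037×-10) = 0.5046 Ω
P = I²R = (451)² × 0.5046 = 1.03×10^5 W

1.03×10^5 W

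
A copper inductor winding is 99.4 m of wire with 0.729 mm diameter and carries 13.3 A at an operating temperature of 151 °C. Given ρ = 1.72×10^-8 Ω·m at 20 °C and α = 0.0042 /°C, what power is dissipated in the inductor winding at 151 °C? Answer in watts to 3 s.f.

A = π(d/2)² = π(3.6450e-04 m)² = 4.174e-07 m²
R₍20₎ = ρL/A = (1.72×10^-8)(99.4)/(4.174e-07) = 4.096 Ω
R₍151₎ = R₍20₎(1 + αΔT) = 4.096 × (1 + 0.0042×131) = 6.35 Ω
P = I²R = (13.3)² × 6.35 = 1120 W

1120 W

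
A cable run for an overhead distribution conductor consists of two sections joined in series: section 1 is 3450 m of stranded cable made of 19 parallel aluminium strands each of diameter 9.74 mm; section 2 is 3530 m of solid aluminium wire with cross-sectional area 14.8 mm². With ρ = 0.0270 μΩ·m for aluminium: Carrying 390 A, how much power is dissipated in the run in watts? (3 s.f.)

ρ = 0.0270 μΩ·m = 2.70×10^-8 Ω·m
Section 1: A_strand = π(4.8700e-03)² = 7.451e-05 m²; R₁ = ρL/(N·A_s) = (2.70×10^-8)(3450)/(19×7.451e-05) = 0.0658 Ω
Section 2: A = 14.8 mm² = 1.480e-05 m²
R₂ = (2.70×10^-8)(3530)/(1.480e-05) = 6.44 Ω
R = R₁ + R₂ = 6.506 Ω
P = I²R = (390)² × 6.506 = 9.90×10^5 W

9.90×10^5 W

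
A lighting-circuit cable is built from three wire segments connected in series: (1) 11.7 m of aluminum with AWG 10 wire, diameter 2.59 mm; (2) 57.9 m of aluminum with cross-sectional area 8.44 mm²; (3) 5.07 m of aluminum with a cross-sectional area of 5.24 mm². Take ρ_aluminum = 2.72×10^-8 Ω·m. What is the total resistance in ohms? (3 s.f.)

Seg 1: A = π(2.59/2 mm)² = π(1.2950e-03 m)² = 5.269e-06 m²
R_1 = (2.72×10^-8)(11.7)/(5.269e-06) = 0.0604 Ω
Seg 2: A = 8.44 mm² = 8.440e-06 m²
R_2 = (2.72×10^-8)(57.9)/(8.440e-06) = 0.1866 Ω
Seg 3: A = 5.24 mm² = 5.240e-06 m²
R_3 = (2.72×10^-8)(5.07)/(5.240e-06) = 0.02632 Ω
R_total = R_1 + R_2 + R_3 = 0.273 Ω

0.273 Ω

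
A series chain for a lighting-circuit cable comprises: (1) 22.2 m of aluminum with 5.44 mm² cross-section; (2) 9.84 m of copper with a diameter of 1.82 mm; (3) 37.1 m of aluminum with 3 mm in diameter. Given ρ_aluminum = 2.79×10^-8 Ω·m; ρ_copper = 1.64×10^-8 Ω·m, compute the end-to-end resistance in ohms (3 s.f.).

0.322 Ω

Seg 1: A = 5.44 mm² = 5.440e-06 m²
R_1 = (2.79×10^-8)(22.2)/(5.440e-06) = 0.1139 Ω
Seg 2: A = π(d/2)² = π(9.1000e-04 m)² = 2.602e-06 m²
R_2 = (1.64×10^-8)(9.84)/(2.602e-06) = 0.06203 Ω
Seg 3: A = π(d/2)² = π(1.5000e-03 m)² = 7.069e-06 m²
R_3 = (2.79×10^-8)(37.1)/(7.069e-06) = 0.1464 Ω
R_total = R_1 + R_2 + R_3 = 0.322 Ω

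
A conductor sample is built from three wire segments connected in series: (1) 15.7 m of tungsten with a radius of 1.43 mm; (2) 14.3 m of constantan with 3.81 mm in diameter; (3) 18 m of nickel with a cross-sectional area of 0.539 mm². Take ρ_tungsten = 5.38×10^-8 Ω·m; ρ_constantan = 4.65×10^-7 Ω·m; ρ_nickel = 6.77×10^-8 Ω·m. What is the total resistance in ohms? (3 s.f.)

2.98 Ω

Seg 1: A = πr² = π(1.4300e-03 m)² = 6.424e-06 m²
R_1 = (5.38×10^-8)(15.7)/(6.424e-06) = 0.1315 Ω
Seg 2: A = π(d/2)² = π(1.9050e-03 m)² = 1.140e-05 m²
R_2 = (4.65×10^-7)(14.3)/(1.140e-05) = 0.5832 Ω
Seg 3: A = 0.539 mm² = 5.390e-07 m²
R_3 = (6.77×10^-8)(18)/(5.390e-07) = 2.261 Ω
R_total = R_1 + R_2 + R_3 = 2.98 Ω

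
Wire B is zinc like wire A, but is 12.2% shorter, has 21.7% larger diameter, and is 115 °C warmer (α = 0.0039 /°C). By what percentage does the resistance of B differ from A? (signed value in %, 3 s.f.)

-14.1%

R ∝ ρL/d² with ρ ∝ (1+αΔT), so R_B/R_A = (1 − 12.2/100) × (1 + 21.7/100)⁻² × (1 + 0.0039×115)
= 0.878 × 0.6752 × 1.448 = 0.8587
(R_B − R_A)/R_A = 0.8587 − 1 = -14.1%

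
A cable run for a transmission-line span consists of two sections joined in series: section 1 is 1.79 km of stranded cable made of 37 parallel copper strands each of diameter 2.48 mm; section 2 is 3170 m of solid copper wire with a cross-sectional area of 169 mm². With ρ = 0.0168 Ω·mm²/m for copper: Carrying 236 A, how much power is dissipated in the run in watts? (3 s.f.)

26900 W

ρ = 0.0168 Ω·mm²/m = 1.68×10^-8 Ω·m
Section 1: A_strand = π(1.2400e-03)² = 4.831e-06 m²; R₁ = ρL/(N·A_s) = (1.68×10^-8)(1790)/(37×4.831e-06) = 0.1683 Ω
Section 2: A = 169 mm² = 1.690e-04 m²
R₂ = (1.68×10^-8)(3170)/(1.690e-04) = 0.3151 Ω
R = R₁ + R₂ = 0.4834 Ω
P = I²R = (236)² × 0.4834 = 26900 W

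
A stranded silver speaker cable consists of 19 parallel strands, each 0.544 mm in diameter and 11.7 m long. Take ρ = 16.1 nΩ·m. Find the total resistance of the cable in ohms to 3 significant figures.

ρ = 16.1 nΩ·m = 1.61×10^-8 Ω·m
A_strand = π(2.7200e-04 m)² = 2.324e-07 m²
R_strand = ρL/A = (1.61×10^-8)(11.7)/(2.324e-07) = 0.8104 Ω
R_total = R_strand/N = 0.8104/19 = 0.0427 Ω

0.0427 Ω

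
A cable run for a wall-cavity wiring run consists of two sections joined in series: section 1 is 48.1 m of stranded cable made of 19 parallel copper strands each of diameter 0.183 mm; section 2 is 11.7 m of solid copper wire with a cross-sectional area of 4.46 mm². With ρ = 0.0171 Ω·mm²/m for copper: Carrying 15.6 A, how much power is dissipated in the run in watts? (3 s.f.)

411 W

ρ = 0.0171 Ω·mm²/m = 1.71×10^-8 Ω·m
Section 1: A_strand = π(9.1500e-05)² = 2.630e-08 m²; R₁ = ρL/(N·A_s) = (1.71×10^-8)(48.1)/(19×2.630e-08) = 1.646 Ω
Section 2: A = 4.46 mm² = 4.460e-06 m²
R₂ = (1.71×10^-8)(11.7)/(4.460e-06) = 0.04486 Ω
R = R₁ + R₂ = 1.691 Ω
P = I²R = (15.6)² × 1.691 = 411 W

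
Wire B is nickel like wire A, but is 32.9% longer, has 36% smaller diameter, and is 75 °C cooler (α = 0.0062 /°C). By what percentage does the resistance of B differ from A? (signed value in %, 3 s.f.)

R ∝ ρL/d² with ρ ∝ (1+αΔT), so R_B/R_A = (1 + 32.9/100) × (1 − 36/100)⁻² × (1 − 0.0062×75)
= 1.329 × 2.441 × 0.535 = 1.736
(R_B − R_A)/R_A = 1.736 − 1 = 73.6%

73.6%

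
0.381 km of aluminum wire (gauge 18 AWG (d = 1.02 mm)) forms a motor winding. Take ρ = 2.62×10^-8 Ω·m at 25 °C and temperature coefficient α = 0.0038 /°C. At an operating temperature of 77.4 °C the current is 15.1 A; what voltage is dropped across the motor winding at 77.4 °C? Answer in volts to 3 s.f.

A = π(1.02/2 mm)² = π(5.1000e-04 m)² = 8.171e-07 m²
R₍25₎ = ρL/A = (2.62×10^-8)(381)/(8.171e-07) = 12.22 Ω
R₍77.4₎ = R₍25₎(1 + αΔT) = 12.22 × (1 + 0.0038×52.4) = 14.65 Ω
V = IR = 15.1 × 14.65 = 221 V

221 V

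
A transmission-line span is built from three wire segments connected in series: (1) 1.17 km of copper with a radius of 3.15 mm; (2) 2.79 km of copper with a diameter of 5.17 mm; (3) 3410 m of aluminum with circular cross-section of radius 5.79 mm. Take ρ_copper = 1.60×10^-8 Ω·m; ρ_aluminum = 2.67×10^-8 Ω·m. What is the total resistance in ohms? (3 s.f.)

3.59 Ω

Seg 1: A = πr² = π(3.1500e-03 m)² = 3.117e-05 m²
R_1 = (1.60×10^-8)(1170)/(3.117e-05) = 0.6005 Ω
Seg 2: A = π(d/2)² = π(2.5850e-03 m)² = 2.099e-05 m²
R_2 = (1.60×10^-8)(2790)/(2.099e-05) = 2.126 Ω
Seg 3: A = πr² = π(5.7900e-03 m)² = 1.053e-04 m²
R_3 = (2.67×10^-8)(3410)/(1.053e-04) = 0.8645 Ω
R_total = R_1 + R_2 + R_3 = 3.59 Ω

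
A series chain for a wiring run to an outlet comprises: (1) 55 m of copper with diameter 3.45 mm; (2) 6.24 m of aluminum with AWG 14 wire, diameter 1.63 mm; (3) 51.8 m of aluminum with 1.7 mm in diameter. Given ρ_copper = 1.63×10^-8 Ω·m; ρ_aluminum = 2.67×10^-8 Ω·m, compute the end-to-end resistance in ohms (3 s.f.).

0.785 Ω

Seg 1: A = π(d/2)² = π(1.7250e-03 m)² = 9.348e-06 m²
R_1 = (1.63×10^-8)(55)/(9.348e-06) = 0.0959 Ω
Seg 2: A = π(1.63/2 mm)² = π(8.1500e-04 m)² = 2.087e-06 m²
R_2 = (2.67×10^-8)(6.24)/(2.087e-06) = 0.07984 Ω
Seg 3: A = π(d/2)² = π(8.5000e-04 m)² = 2.270e-06 m²
R_3 = (2.67×10^-8)(51.8)/(2.270e-06) = 0.6093 Ω
R_total = R_1 + R_2 + R_3 = 0.785 Ω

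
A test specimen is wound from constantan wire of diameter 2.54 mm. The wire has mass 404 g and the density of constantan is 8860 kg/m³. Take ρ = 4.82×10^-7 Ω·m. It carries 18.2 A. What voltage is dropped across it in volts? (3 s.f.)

15.6 V

A = π(d/2)² = π(1.2700e-03 m)² = 5.0671e-06 m²
L = m/(density·A) = 0.404/(8860×5.0671e-06) = 8.999 m
R = ρL/A = (4.82×10^-7)(8.999)/(5.0671e-06) = 0.856 Ω
V = IR = 18.2 × 0.856 = 15.6 V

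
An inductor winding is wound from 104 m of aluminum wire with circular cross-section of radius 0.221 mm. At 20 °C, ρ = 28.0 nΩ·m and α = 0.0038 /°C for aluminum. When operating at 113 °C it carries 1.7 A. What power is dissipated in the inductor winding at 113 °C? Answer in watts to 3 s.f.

ρ = 28.0 nΩ·m = 2.80×10^-8 Ω·m
A = πr² = π(2.2100e-04 m)² = 1.534e-07 m²
R₍20₎ = ρL/A = (2.80×10^-8)(104)/(1.534e-07) = 18.98 Ω
R₍113₎ = R₍20₎(1 + αΔT) = 18.98 × (1 + 0.0038×93) = 25.69 Ω
P = I²R = (1.7)² × 25.69 = 74.2 W

74.2 W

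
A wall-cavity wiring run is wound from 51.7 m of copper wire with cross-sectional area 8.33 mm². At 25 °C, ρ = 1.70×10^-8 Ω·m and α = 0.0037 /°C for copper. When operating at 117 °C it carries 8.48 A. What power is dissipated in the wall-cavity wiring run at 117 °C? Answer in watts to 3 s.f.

10.2 W

A = 8.33 mm² = 8.330e-06 m²
R₍25₎ = ρL/A = (1.70×10^-8)(51.7)/(8.330e-06) = 0.1055 Ω
R₍117₎ = R₍25₎(1 + αΔT) = 0.1055 × (1 + 0.0037×92) = 0.1414 Ω
P = I²R = (8.48)² × 0.1414 = 10.2 W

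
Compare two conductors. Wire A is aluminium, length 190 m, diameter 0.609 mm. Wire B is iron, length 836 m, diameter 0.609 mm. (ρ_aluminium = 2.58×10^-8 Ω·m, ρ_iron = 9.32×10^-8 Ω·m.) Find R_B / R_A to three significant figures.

15.9

R ∝ ρL/d², so R_B/R_A = (ρ_B/ρ_A) × (L_B/L_A)
= (9.32×10^-8/2.58×10^-8) × (836/190) = 15.9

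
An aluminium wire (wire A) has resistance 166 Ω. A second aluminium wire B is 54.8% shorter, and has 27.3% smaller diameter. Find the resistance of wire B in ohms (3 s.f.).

142 Ω

R ∝ L/d², so R_B/R_A = (1 − 54.8/100) × (1 − 27.3/100)⁻²
= 0.452 × 1.892 = 0.8552
R_B = 0.8552 × 166 = 142 Ω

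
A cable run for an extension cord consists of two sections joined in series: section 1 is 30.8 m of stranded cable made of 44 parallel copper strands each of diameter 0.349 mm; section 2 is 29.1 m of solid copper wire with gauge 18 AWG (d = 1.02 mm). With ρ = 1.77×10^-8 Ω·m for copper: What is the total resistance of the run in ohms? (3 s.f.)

0.760 Ω

Section 1: A_strand = π(1.7450e-04)² = 9.566e-08 m²; R₁ = ρL/(N·A_s) = (1.77×10^-8)(30.8)/(44×9.566e-08) = 0.1295 Ω
Section 2: A = π(1.02/2 mm)² = π(5.1000e-04 m)² = 8.171e-07 m²
R₂ = (1.77×10^-8)(29.1)/(8.171e-07) = 0.6303 Ω
R = R₁ + R₂ = 0.760 Ω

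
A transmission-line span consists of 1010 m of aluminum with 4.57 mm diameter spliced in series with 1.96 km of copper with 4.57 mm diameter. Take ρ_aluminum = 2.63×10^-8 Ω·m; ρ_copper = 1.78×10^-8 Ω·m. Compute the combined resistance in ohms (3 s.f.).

Segment 1: A = π(d/2)² = π(2.2850e-03 m)² = 1.640e-05 m²
R₁ = ρL/A = (2.63×10^-8)(1010)/(1.640e-05) = 1.619 Ω
R₂ = (1.78×10^-8)(1960)/(1.640e-05) = 2.127 Ω
R = R₁ + R₂ = 3.75 Ω

3.75 Ω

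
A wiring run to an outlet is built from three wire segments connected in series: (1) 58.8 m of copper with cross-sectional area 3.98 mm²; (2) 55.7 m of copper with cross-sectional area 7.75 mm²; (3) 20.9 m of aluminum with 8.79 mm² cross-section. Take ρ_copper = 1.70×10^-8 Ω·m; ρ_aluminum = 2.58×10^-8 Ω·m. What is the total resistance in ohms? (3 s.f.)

Seg 1: A = 3.98 mm² = 3.980e-06 m²
R_1 = (1.70×10^-8)(58.8)/(3.980e-06) = 0.2512 Ω
Seg 2: A = 7.75 mm² = 7.750e-06 m²
R_2 = (1.70×10^-8)(55.7)/(7.750e-06) = 0.1222 Ω
Seg 3: A = 8.79 mm² = 8.790e-06 m²
R_3 = (2.58×10^-8)(20.9)/(8.790e-06) = 0.06134 Ω
R_total = R_1 + R_2 + R_3 = 0.435 Ω

0.435 Ω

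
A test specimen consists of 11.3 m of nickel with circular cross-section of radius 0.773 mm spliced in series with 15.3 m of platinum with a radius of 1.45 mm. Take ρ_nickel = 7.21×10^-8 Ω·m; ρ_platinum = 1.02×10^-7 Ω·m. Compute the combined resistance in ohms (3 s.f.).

0.670 Ω

Segment 1: A = πr² = π(7.7300e-04 m)² = 1.877e-06 m²
R₁ = ρL/A = (7.21×10^-8)(11.3)/(1.877e-06) = 0.434 Ω
Segment 2: A = πr² = π(1.4500e-03 m)² = 6.605e-06 m²
R₂ = (1.02×10^-7)(15.3)/(6.605e-06) = 0.2363 Ω
R = R₁ + R₂ = 0.670 Ω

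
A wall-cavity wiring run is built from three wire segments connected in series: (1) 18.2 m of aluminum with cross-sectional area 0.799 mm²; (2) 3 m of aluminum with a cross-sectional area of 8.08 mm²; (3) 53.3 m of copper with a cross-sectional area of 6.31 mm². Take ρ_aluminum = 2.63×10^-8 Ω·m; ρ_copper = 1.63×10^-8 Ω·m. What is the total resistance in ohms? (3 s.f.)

Seg 1: A = 0.799 mm² = 7.990e-07 m²
R_1 = (2.63×10^-8)(18.2)/(7.990e-07) = 0.5991 Ω
Seg 2: A = 8.08 mm² = 8.080e-06 m²
R_2 = (2.63×10^-8)(3)/(8.080e-06) = 0.009765 Ω
Seg 3: A = 6.31 mm² = 6.310e-06 m²
R_3 = (1.63×10^-8)(53.3)/(6.310e-06) = 0.1377 Ω
R_total = R_1 + R_2 + R_3 = 0.747 Ω

0.747 Ω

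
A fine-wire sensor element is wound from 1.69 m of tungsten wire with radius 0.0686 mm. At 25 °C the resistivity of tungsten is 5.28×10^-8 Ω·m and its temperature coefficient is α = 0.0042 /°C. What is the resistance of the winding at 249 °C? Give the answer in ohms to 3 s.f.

11.7 Ω

A = πr² = π(6.8600e-05 m)² = 1.478e-08 m²
R₍25°C₎ = ρL/A = (5.28×10^-8)(1.69)/(1.478e-08) = 6.036 Ω
R = R₀(1 + αΔT) = 6.036(1 + 0.0042×224) = 11.7 Ω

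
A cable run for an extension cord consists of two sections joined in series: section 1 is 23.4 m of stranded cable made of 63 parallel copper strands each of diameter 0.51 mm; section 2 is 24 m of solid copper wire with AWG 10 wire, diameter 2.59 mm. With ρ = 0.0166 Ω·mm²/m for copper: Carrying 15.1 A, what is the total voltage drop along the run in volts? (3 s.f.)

1.60 V

ρ = 0.0166 Ω·mm²/m = 1.66×10^-8 Ω·m
Section 1: A_strand = π(2.5500e-04)² = 2.043e-07 m²; R₁ = ρL/(N·A_s) = (1.66×10^-8)(23.4)/(63×2.043e-07) = 0.03018 Ω
Section 2: A = π(2.59/2 mm)² = π(1.2950e-03 m)² = 5.269e-06 m²
R₂ = (1.66×10^-8)(24)/(5.269e-06) = 0.07562 Ω
R = R₁ + R₂ = 0.1058 Ω
V = IR = 15.1 × 0.1058 = 1.60 V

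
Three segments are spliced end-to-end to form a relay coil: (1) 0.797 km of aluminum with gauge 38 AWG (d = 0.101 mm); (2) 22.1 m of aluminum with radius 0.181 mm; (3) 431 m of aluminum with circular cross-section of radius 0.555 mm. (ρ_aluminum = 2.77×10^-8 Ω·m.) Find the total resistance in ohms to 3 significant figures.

Seg 1: A = π(0.101/2 mm)² = π(5.0500e-05 m)² = 8.012e-09 m²
R_1 = (2.77×10^-8)(797)/(8.012e-09) = 2756 Ω
Seg 2: A = πr² = π(1.8100e-04 m)² = 1.029e-07 m²
R_2 = (2.77×10^-8)(22.1)/(1.029e-07) = 5.948 Ω
Seg 3: A = πr² = π(5.5500e-04 m)² = 9.677e-07 m²
R_3 = (2.77×10^-8)(431)/(9.677e-07) = 12.34 Ω
R_total = R_1 + R_2 + R_3 = 2770 Ω

2770 Ω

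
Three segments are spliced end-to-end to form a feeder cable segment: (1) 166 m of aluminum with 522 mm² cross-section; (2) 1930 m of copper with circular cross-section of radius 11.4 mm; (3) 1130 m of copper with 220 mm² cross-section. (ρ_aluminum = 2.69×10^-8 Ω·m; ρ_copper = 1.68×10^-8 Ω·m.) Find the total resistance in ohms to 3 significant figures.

0.174 Ω

Seg 1: A = 522 mm² = 5.220e-04 m²
R_1 = (2.69×10^-8)(166)/(5.220e-04) = 0.008554 Ω
Seg 2: A = πr² = π(1.1400e-02 m)² = 4.083e-04 m²
R_2 = (1.68×10^-8)(1930)/(4.083e-04) = 0.07942 Ω
Seg 3: A = 220 mm² = 2.200e-04 m²
R_3 = (1.68×10^-8)(1130)/(2.200e-04) = 0.08629 Ω
R_total = R_1 + R_2 + R_3 = 0.174 Ω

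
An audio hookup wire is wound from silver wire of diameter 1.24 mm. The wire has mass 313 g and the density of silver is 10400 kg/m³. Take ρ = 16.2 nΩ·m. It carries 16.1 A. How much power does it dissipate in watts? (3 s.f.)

ρ = 16.2 nΩ·m = 1.62×10^-8 Ω·m
A = π(d/2)² = π(6.2000e-04 m)² = 1.2076e-06 m²
L = m/(density·A) = 0.313/(10400×1.2076e-06) = 24.92 m
R = ρL/A = (1.62×10^-8)(24.92)/(1.2076e-06) = 0.3343 Ω
P = I²R = (16.1)² × 0.3343 = 86.7 W

86.7 W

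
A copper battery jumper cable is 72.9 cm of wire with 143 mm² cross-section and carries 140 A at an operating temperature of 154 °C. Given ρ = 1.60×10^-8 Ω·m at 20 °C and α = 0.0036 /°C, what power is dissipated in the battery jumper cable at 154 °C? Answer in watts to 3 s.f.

2.37 W

A = 143 mm² = 1.430e-04 m²
R₍20₎ = ρL/A = (1.60×10^-8)(0.729)/(1.430e-04) = 8.157×10^-5 Ω
R₍154₎ = R₍20₎(1 + αΔT) = 8.157×10^-5 × (1 + 0.0036×134) = 1.209×10^-4 Ω
P = I²R = (140)² × 1.209×10^-4 = 2.37 W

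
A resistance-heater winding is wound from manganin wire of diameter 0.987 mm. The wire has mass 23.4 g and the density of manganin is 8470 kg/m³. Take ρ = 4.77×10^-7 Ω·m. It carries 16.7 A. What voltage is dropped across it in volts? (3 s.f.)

A = π(d/2)² = π(4.9350e-04 m)² = 7.6511e-07 m²
L = m/(density·A) = 0.0234/(8470×7.6511e-07) = 3.611 m
R = ρL/A = (4.77×10^-7)(3.611)/(7.6511e-07) = 2.251 Ω
V = IR = 16.7 × 2.251 = 37.6 V

37.6 V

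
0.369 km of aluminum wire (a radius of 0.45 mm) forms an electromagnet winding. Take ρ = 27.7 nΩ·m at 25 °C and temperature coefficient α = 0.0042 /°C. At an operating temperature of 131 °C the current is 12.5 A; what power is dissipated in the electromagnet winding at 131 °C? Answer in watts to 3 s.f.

ρ = 27.7 nΩ·m = 2.77×10^-8 Ω·m
A = πr² = π(4.5000e-04 m)² = 6.362e-07 m²
R₍25₎ = ρL/A = (2.77×10^-8)(369)/(6.362e-07) = 16.07 Ω
R₍131₎ = R₍25₎(1 + αΔT) = 16.07 × (1 + 0.0042×106) = 23.22 Ω
P = I²R = (12.5)² × 23.22 = 3630 W

3630 W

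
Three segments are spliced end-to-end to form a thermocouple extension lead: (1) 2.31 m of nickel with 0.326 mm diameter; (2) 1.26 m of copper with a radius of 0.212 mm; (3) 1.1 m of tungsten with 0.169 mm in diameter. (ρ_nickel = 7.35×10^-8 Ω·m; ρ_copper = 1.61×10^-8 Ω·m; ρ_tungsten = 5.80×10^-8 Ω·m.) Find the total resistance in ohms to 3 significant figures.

5.02 Ω

Seg 1: A = π(d/2)² = π(1.6300e-04 m)² = 8.347e-08 m²
R_1 = (7.35×10^-8)(2.31)/(8.347e-08) = 2.034 Ω
Seg 2: A = πr² = π(2.1200e-04 m)² = 1.412e-07 m²
R_2 = (1.61×10^-8)(1.26)/(1.412e-07) = 0.1437 Ω
Seg 3: A = π(d/2)² = π(8.4500e-05 m)² = 2.243e-08 m²
R_3 = (5.80×10^-8)(1.1)/(2.243e-08) = 2.844 Ω
R_total = R_1 + R_2 + R_3 = 5.02 Ω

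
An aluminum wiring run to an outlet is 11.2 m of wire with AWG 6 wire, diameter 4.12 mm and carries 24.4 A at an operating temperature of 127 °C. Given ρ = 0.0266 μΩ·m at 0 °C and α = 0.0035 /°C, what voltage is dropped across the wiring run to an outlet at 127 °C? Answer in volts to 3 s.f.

0.788 V

ρ = 0.0266 μΩ·m = 2.66×10^-8 Ω·m
A = π(4.12/2 mm)² = π(2.0600e-03 m)² = 1.333e-05 m²
R₍0₎ = ρL/A = (2.66×10^-8)(11.2)/(1.333e-05) = 0.02235 Ω
R₍127₎ = R₍0₎(1 + αΔT) = 0.02235 × (1 + 0.0035×127) = 0.03228 Ω
V = IR = 24.4 × 0.03228 = 0.788 V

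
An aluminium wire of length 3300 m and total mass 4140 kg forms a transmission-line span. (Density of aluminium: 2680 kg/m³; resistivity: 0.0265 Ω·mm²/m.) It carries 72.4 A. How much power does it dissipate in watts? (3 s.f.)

979 W

ρ = 0.0265 Ω·mm²/m = 2.65×10^-8 Ω·m
A = m/(density·L) = 4140/(2680×3300) = 4.6811e-04 m²
R = ρL/A = (2.65×10^-8)(3300)/(4.6811e-04) = 0.1868 Ω
P = I²R = (72.4)² × 0.1868 = 979 W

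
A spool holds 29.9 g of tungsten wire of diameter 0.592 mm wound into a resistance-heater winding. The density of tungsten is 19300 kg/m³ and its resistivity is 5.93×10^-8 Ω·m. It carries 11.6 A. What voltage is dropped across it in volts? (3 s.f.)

A = π(d/2)² = π(2.9600e-04 m)² = 2.7525e-07 m²
L = m/(density·A) = 0.0299/(19300×2.7525e-07) = 5.628 m
R = ρL/A = (5.93×10^-8)(5.628)/(2.7525e-07) = 1.213 Ω
V = IR = 11.6 × 1.213 = 14.1 V

14.1 V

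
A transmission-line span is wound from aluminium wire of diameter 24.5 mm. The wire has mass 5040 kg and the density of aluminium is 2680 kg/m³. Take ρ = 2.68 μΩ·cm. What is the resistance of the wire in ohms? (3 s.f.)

ρ = 2.68 μΩ·cm = 2.68×10^-8 Ω·m
A = π(d/2)² = π(1.2250e-02 m)² = 4.7144e-04 m²
L = m/(density·A) = 5040/(2680×4.7144e-04) = 3989 m
R = ρL/A = (2.68×10^-8)(3989)/(4.7144e-04) = 0.227 Ω

0.227 Ω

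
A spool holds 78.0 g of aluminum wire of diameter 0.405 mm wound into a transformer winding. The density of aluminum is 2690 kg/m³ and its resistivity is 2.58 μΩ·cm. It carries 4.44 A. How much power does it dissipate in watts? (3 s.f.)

889 W

ρ = 2.58 μΩ·cm = 2.58×10^-8 Ω·m
A = π(d/2)² = π(2.0250e-04 m)² = 1.2882e-07 m²
L = m/(density·A) = 0.078/(2690×1.2882e-07) = 225.1 m
R = ρL/A = (2.58×10^-8)(225.1)/(1.2882e-07) = 45.08 Ω
P = I²R = (4.44)² × 45.08 = 889 W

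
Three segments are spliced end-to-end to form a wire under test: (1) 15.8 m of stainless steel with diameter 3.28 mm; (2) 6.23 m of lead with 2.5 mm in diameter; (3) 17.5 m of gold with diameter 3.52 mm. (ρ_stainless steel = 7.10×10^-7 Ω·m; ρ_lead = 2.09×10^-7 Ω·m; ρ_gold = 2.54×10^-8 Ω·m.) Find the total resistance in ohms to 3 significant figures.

1.64 Ω

Seg 1: A = π(d/2)² = π(1.6400e-03 m)² = 8.450e-06 m²
R_1 = (7.10×10^-7)(15.8)/(8.450e-06) = 1.328 Ω
Seg 2: A = π(d/2)² = π(1.2500e-03 m)² = 4.909e-06 m²
R_2 = (2.09×10^-7)(6.23)/(4.909e-06) = 0.2653 Ω
Seg 3: A = π(d/2)² = π(1.7600e-03 m)² = 9.731e-06 m²
R_3 = (2.54×10^-8)(17.5)/(9.731e-06) = 0.04568 Ω
R_total = R_1 + R_2 + R_3 = 1.64 Ω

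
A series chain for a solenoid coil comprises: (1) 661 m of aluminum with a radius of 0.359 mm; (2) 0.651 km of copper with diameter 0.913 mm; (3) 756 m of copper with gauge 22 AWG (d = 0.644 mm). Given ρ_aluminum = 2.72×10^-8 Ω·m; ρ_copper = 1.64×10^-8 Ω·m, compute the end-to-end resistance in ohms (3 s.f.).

Seg 1: A = πr² = π(3.5900e-04 m)² = 4.049e-07 m²
R_1 = (2.72×10^-8)(661)/(4.049e-07) = 44.4 Ω
Seg 2: A = π(d/2)² = π(4.5650e-04 m)² = 6.547e-07 m²
R_2 = (1.64×10^-8)(651)/(6.547e-07) = 16.31 Ω
Seg 3: A = π(0.644/2 mm)² = π(3.2200e-04 m)² = 3.257e-07 m²
R_3 = (1.64×10^-8)(756)/(3.257e-07) = 38.06 Ω
R_total = R_1 + R_2 + R_3 = 98.8 Ω

98.8 Ω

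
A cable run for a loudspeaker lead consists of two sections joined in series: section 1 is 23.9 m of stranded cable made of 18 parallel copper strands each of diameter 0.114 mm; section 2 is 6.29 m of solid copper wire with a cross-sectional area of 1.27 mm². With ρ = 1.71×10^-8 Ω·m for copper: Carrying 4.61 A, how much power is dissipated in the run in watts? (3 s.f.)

Section 1: A_strand = π(5.7000e-05)² = 1.021e-08 m²; R₁ = ρL/(N·A_s) = (1.71×10^-8)(23.9)/(18×1.021e-08) = 2.224 Ω
Section 2: A = 1.27 mm² = 1.270e-06 m²
R₂ = (1.71×10^-8)(6.29)/(1.270e-06) = 0.08469 Ω
R = R₁ + R₂ = 2.309 Ω
P = I²R = (4.61)² × 2.309 = 49.1 W

49.1 W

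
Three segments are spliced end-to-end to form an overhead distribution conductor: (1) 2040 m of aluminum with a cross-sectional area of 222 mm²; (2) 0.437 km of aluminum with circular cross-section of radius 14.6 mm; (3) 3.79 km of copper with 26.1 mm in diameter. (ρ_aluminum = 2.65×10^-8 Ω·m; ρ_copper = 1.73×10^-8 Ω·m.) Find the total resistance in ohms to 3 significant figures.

0.383 Ω

Seg 1: A = 222 mm² = 2.220e-04 m²
R_1 = (2.65×10^-8)(2040)/(2.220e-04) = 0.2435 Ω
Seg 2: A = πr² = π(1.4600e-02 m)² = 6.697e-04 m²
R_2 = (2.65×10^-8)(437)/(6.697e-04) = 0.01729 Ω
Seg 3: A = π(d/2)² = π(1.3050e-02 m)² = 5.350e-04 m²
R_3 = (1.73×10^-8)(3790)/(5.350e-04) = 0.1226 Ω
R_total = R_1 + R_2 + R_3 = 0.383 Ω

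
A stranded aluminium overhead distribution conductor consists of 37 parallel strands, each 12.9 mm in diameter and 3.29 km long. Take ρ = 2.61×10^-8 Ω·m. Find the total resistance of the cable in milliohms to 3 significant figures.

17.8 mΩ

A_strand = π(6.4500e-03 m)² = 1.307e-04 m²
R_strand = ρL/A = (2.61×10^-8)(3290)/(1.307e-04) = 0.657 Ω
R_total = R_strand/N = 0.657/37 = 17.8 mΩ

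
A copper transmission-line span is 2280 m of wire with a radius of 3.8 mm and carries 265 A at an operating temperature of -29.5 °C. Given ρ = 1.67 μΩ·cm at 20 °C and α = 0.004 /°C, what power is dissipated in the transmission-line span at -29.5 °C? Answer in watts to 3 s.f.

47300 W

ρ = 1.67 μΩ·cm = 1.67×10^-8 Ω·m
A = πr² = π(3.8000e-03 m)² = 4.536e-05 m²
R₍20₎ = ρL/A = (1.67×10^-8)(2280)/(4.536e-05) = 0.8393 Ω
R₍-29.5₎ = R₍20₎(1 + αΔT) = 0.8393 × (1 + 0.004×-49.5) = 0.6731 Ω
P = I²R = (265)² × 0.6731 = 47300 W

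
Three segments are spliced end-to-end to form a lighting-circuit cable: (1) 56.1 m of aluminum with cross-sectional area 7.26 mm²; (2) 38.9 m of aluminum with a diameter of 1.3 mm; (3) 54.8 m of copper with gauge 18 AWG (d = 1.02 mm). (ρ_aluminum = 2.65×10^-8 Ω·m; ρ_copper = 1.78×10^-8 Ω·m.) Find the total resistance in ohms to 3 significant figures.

Seg 1: A = 7.26 mm² = 7.260e-06 m²
R_1 = (2.65×10^-8)(56.1)/(7.260e-06) = 0.2048 Ω
Seg 2: A = π(d/2)² = π(6.5000e-04 m)² = 1.327e-06 m²
R_2 = (2.65×10^-8)(38.9)/(1.327e-06) = 0.7766 Ω
Seg 3: A = π(1.02/2 mm)² = π(5.1000e-04 m)² = 8.171e-07 m²
R_3 = (1.78×10^-8)(54.8)/(8.171e-07) = 1.194 Ω
R_total = R_1 + R_2 + R_3 = 2.18 Ω

2.18 Ω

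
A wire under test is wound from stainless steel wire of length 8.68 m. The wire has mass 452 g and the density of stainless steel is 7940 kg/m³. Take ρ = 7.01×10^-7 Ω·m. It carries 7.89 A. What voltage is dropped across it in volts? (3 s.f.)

A = m/(density·L) = 0.452/(7940×8.68) = 6.5584e-06 m²
R = ρL/A = (7.01×10^-7)(8.68)/(6.5584e-06) = 0.9278 Ω
V = IR = 7.89 × 0.9278 = 7.32 V

7.32 V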